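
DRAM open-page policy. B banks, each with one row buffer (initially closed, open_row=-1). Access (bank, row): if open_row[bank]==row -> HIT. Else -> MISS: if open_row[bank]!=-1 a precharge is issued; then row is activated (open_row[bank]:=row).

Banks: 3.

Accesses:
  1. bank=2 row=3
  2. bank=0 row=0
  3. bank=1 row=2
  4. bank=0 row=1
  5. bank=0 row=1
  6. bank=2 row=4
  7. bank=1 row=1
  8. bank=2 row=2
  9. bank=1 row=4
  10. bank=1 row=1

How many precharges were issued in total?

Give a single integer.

Acc 1: bank2 row3 -> MISS (open row3); precharges=0
Acc 2: bank0 row0 -> MISS (open row0); precharges=0
Acc 3: bank1 row2 -> MISS (open row2); precharges=0
Acc 4: bank0 row1 -> MISS (open row1); precharges=1
Acc 5: bank0 row1 -> HIT
Acc 6: bank2 row4 -> MISS (open row4); precharges=2
Acc 7: bank1 row1 -> MISS (open row1); precharges=3
Acc 8: bank2 row2 -> MISS (open row2); precharges=4
Acc 9: bank1 row4 -> MISS (open row4); precharges=5
Acc 10: bank1 row1 -> MISS (open row1); precharges=6

Answer: 6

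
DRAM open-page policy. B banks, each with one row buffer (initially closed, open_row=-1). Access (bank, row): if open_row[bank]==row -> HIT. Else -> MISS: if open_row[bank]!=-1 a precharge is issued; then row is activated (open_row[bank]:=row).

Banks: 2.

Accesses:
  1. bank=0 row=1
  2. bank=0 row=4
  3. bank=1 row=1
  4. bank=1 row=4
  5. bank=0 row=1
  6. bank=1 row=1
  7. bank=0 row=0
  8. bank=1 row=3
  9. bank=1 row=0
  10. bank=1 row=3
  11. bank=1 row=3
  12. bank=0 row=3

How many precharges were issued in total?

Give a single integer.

Acc 1: bank0 row1 -> MISS (open row1); precharges=0
Acc 2: bank0 row4 -> MISS (open row4); precharges=1
Acc 3: bank1 row1 -> MISS (open row1); precharges=1
Acc 4: bank1 row4 -> MISS (open row4); precharges=2
Acc 5: bank0 row1 -> MISS (open row1); precharges=3
Acc 6: bank1 row1 -> MISS (open row1); precharges=4
Acc 7: bank0 row0 -> MISS (open row0); precharges=5
Acc 8: bank1 row3 -> MISS (open row3); precharges=6
Acc 9: bank1 row0 -> MISS (open row0); precharges=7
Acc 10: bank1 row3 -> MISS (open row3); precharges=8
Acc 11: bank1 row3 -> HIT
Acc 12: bank0 row3 -> MISS (open row3); precharges=9

Answer: 9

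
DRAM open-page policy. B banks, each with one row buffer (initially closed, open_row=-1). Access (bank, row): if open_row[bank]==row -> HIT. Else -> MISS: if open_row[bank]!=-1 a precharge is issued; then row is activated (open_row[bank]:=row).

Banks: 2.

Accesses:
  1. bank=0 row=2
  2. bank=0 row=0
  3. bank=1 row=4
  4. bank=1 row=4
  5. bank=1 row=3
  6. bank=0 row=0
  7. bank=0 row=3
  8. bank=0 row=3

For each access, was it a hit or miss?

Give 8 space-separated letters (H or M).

Answer: M M M H M H M H

Derivation:
Acc 1: bank0 row2 -> MISS (open row2); precharges=0
Acc 2: bank0 row0 -> MISS (open row0); precharges=1
Acc 3: bank1 row4 -> MISS (open row4); precharges=1
Acc 4: bank1 row4 -> HIT
Acc 5: bank1 row3 -> MISS (open row3); precharges=2
Acc 6: bank0 row0 -> HIT
Acc 7: bank0 row3 -> MISS (open row3); precharges=3
Acc 8: bank0 row3 -> HIT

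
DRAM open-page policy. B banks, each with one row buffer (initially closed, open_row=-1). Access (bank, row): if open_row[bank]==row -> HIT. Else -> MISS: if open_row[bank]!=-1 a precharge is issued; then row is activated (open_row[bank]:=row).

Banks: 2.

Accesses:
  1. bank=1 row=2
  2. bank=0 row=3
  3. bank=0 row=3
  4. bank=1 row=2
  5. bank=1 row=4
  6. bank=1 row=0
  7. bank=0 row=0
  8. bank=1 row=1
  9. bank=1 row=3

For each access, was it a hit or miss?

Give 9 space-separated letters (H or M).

Answer: M M H H M M M M M

Derivation:
Acc 1: bank1 row2 -> MISS (open row2); precharges=0
Acc 2: bank0 row3 -> MISS (open row3); precharges=0
Acc 3: bank0 row3 -> HIT
Acc 4: bank1 row2 -> HIT
Acc 5: bank1 row4 -> MISS (open row4); precharges=1
Acc 6: bank1 row0 -> MISS (open row0); precharges=2
Acc 7: bank0 row0 -> MISS (open row0); precharges=3
Acc 8: bank1 row1 -> MISS (open row1); precharges=4
Acc 9: bank1 row3 -> MISS (open row3); precharges=5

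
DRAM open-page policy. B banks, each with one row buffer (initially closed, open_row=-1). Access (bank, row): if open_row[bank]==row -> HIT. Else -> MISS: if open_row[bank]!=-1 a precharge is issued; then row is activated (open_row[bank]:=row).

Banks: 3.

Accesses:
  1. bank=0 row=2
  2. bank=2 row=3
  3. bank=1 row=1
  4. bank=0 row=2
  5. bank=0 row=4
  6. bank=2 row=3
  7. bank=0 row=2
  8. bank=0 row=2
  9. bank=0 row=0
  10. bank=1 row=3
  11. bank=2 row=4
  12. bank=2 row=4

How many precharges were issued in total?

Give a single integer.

Answer: 5

Derivation:
Acc 1: bank0 row2 -> MISS (open row2); precharges=0
Acc 2: bank2 row3 -> MISS (open row3); precharges=0
Acc 3: bank1 row1 -> MISS (open row1); precharges=0
Acc 4: bank0 row2 -> HIT
Acc 5: bank0 row4 -> MISS (open row4); precharges=1
Acc 6: bank2 row3 -> HIT
Acc 7: bank0 row2 -> MISS (open row2); precharges=2
Acc 8: bank0 row2 -> HIT
Acc 9: bank0 row0 -> MISS (open row0); precharges=3
Acc 10: bank1 row3 -> MISS (open row3); precharges=4
Acc 11: bank2 row4 -> MISS (open row4); precharges=5
Acc 12: bank2 row4 -> HIT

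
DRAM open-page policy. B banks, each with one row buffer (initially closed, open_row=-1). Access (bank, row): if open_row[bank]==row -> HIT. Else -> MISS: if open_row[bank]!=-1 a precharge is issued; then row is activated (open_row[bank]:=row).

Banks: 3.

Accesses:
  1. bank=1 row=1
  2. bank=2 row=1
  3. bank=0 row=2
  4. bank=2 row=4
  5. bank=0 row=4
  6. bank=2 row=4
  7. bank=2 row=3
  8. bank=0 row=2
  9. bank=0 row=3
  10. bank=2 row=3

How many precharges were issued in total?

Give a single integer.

Acc 1: bank1 row1 -> MISS (open row1); precharges=0
Acc 2: bank2 row1 -> MISS (open row1); precharges=0
Acc 3: bank0 row2 -> MISS (open row2); precharges=0
Acc 4: bank2 row4 -> MISS (open row4); precharges=1
Acc 5: bank0 row4 -> MISS (open row4); precharges=2
Acc 6: bank2 row4 -> HIT
Acc 7: bank2 row3 -> MISS (open row3); precharges=3
Acc 8: bank0 row2 -> MISS (open row2); precharges=4
Acc 9: bank0 row3 -> MISS (open row3); precharges=5
Acc 10: bank2 row3 -> HIT

Answer: 5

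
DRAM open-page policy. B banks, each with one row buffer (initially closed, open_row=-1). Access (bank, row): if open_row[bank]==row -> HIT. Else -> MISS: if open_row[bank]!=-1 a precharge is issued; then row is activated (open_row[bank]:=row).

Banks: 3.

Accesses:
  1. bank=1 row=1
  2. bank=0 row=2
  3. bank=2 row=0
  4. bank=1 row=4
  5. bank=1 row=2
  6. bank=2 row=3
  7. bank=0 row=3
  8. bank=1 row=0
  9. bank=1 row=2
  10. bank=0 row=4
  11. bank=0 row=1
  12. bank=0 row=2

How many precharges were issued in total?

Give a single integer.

Answer: 9

Derivation:
Acc 1: bank1 row1 -> MISS (open row1); precharges=0
Acc 2: bank0 row2 -> MISS (open row2); precharges=0
Acc 3: bank2 row0 -> MISS (open row0); precharges=0
Acc 4: bank1 row4 -> MISS (open row4); precharges=1
Acc 5: bank1 row2 -> MISS (open row2); precharges=2
Acc 6: bank2 row3 -> MISS (open row3); precharges=3
Acc 7: bank0 row3 -> MISS (open row3); precharges=4
Acc 8: bank1 row0 -> MISS (open row0); precharges=5
Acc 9: bank1 row2 -> MISS (open row2); precharges=6
Acc 10: bank0 row4 -> MISS (open row4); precharges=7
Acc 11: bank0 row1 -> MISS (open row1); precharges=8
Acc 12: bank0 row2 -> MISS (open row2); precharges=9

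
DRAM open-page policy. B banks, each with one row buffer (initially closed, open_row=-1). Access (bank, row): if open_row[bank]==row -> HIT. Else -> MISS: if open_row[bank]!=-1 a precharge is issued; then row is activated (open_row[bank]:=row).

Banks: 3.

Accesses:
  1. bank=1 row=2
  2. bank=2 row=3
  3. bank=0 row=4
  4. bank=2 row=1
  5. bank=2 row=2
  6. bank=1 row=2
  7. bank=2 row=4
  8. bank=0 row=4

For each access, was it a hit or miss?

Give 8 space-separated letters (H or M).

Answer: M M M M M H M H

Derivation:
Acc 1: bank1 row2 -> MISS (open row2); precharges=0
Acc 2: bank2 row3 -> MISS (open row3); precharges=0
Acc 3: bank0 row4 -> MISS (open row4); precharges=0
Acc 4: bank2 row1 -> MISS (open row1); precharges=1
Acc 5: bank2 row2 -> MISS (open row2); precharges=2
Acc 6: bank1 row2 -> HIT
Acc 7: bank2 row4 -> MISS (open row4); precharges=3
Acc 8: bank0 row4 -> HIT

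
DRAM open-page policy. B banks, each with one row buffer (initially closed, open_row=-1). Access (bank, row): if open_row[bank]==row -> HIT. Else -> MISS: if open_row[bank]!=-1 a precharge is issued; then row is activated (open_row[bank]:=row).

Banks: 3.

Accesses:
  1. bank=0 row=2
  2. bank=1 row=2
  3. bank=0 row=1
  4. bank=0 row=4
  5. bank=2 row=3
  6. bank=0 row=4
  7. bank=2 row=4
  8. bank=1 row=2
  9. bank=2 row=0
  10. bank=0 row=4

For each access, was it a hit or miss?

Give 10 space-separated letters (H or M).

Answer: M M M M M H M H M H

Derivation:
Acc 1: bank0 row2 -> MISS (open row2); precharges=0
Acc 2: bank1 row2 -> MISS (open row2); precharges=0
Acc 3: bank0 row1 -> MISS (open row1); precharges=1
Acc 4: bank0 row4 -> MISS (open row4); precharges=2
Acc 5: bank2 row3 -> MISS (open row3); precharges=2
Acc 6: bank0 row4 -> HIT
Acc 7: bank2 row4 -> MISS (open row4); precharges=3
Acc 8: bank1 row2 -> HIT
Acc 9: bank2 row0 -> MISS (open row0); precharges=4
Acc 10: bank0 row4 -> HIT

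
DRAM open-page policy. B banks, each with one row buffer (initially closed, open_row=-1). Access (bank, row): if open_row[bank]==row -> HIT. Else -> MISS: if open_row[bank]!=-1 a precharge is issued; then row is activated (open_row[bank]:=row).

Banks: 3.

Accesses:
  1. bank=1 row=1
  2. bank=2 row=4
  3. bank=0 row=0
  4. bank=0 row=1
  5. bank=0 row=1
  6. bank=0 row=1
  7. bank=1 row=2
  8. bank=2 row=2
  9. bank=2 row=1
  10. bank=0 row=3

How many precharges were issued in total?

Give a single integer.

Acc 1: bank1 row1 -> MISS (open row1); precharges=0
Acc 2: bank2 row4 -> MISS (open row4); precharges=0
Acc 3: bank0 row0 -> MISS (open row0); precharges=0
Acc 4: bank0 row1 -> MISS (open row1); precharges=1
Acc 5: bank0 row1 -> HIT
Acc 6: bank0 row1 -> HIT
Acc 7: bank1 row2 -> MISS (open row2); precharges=2
Acc 8: bank2 row2 -> MISS (open row2); precharges=3
Acc 9: bank2 row1 -> MISS (open row1); precharges=4
Acc 10: bank0 row3 -> MISS (open row3); precharges=5

Answer: 5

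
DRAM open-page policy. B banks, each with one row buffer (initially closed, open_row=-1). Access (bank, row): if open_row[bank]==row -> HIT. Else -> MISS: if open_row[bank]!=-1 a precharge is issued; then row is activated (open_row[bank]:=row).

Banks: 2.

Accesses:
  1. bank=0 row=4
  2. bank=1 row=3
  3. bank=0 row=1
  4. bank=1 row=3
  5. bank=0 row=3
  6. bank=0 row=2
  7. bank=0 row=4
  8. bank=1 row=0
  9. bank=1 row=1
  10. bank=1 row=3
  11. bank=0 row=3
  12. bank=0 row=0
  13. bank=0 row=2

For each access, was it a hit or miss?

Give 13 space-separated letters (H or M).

Answer: M M M H M M M M M M M M M

Derivation:
Acc 1: bank0 row4 -> MISS (open row4); precharges=0
Acc 2: bank1 row3 -> MISS (open row3); precharges=0
Acc 3: bank0 row1 -> MISS (open row1); precharges=1
Acc 4: bank1 row3 -> HIT
Acc 5: bank0 row3 -> MISS (open row3); precharges=2
Acc 6: bank0 row2 -> MISS (open row2); precharges=3
Acc 7: bank0 row4 -> MISS (open row4); precharges=4
Acc 8: bank1 row0 -> MISS (open row0); precharges=5
Acc 9: bank1 row1 -> MISS (open row1); precharges=6
Acc 10: bank1 row3 -> MISS (open row3); precharges=7
Acc 11: bank0 row3 -> MISS (open row3); precharges=8
Acc 12: bank0 row0 -> MISS (open row0); precharges=9
Acc 13: bank0 row2 -> MISS (open row2); precharges=10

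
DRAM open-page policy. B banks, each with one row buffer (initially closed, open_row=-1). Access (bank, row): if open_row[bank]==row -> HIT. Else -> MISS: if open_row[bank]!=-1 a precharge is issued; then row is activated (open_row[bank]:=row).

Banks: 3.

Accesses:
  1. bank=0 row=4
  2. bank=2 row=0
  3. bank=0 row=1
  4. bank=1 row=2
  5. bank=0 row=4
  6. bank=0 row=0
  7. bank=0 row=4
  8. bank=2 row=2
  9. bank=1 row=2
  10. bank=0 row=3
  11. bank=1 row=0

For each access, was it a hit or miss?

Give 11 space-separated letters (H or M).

Acc 1: bank0 row4 -> MISS (open row4); precharges=0
Acc 2: bank2 row0 -> MISS (open row0); precharges=0
Acc 3: bank0 row1 -> MISS (open row1); precharges=1
Acc 4: bank1 row2 -> MISS (open row2); precharges=1
Acc 5: bank0 row4 -> MISS (open row4); precharges=2
Acc 6: bank0 row0 -> MISS (open row0); precharges=3
Acc 7: bank0 row4 -> MISS (open row4); precharges=4
Acc 8: bank2 row2 -> MISS (open row2); precharges=5
Acc 9: bank1 row2 -> HIT
Acc 10: bank0 row3 -> MISS (open row3); precharges=6
Acc 11: bank1 row0 -> MISS (open row0); precharges=7

Answer: M M M M M M M M H M M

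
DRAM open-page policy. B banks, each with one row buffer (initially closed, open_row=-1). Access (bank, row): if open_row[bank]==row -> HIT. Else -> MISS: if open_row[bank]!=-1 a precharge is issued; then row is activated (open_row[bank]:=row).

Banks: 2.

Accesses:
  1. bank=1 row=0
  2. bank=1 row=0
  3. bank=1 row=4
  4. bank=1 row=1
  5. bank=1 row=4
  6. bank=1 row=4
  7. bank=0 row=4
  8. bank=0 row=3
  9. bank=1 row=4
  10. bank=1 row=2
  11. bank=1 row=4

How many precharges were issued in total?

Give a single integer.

Acc 1: bank1 row0 -> MISS (open row0); precharges=0
Acc 2: bank1 row0 -> HIT
Acc 3: bank1 row4 -> MISS (open row4); precharges=1
Acc 4: bank1 row1 -> MISS (open row1); precharges=2
Acc 5: bank1 row4 -> MISS (open row4); precharges=3
Acc 6: bank1 row4 -> HIT
Acc 7: bank0 row4 -> MISS (open row4); precharges=3
Acc 8: bank0 row3 -> MISS (open row3); precharges=4
Acc 9: bank1 row4 -> HIT
Acc 10: bank1 row2 -> MISS (open row2); precharges=5
Acc 11: bank1 row4 -> MISS (open row4); precharges=6

Answer: 6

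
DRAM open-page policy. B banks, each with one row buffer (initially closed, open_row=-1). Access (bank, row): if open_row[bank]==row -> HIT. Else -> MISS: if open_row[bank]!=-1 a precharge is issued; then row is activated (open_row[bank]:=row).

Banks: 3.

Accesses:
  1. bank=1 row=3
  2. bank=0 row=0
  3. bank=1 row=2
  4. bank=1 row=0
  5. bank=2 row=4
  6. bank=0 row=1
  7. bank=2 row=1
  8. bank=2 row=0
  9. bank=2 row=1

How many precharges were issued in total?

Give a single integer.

Acc 1: bank1 row3 -> MISS (open row3); precharges=0
Acc 2: bank0 row0 -> MISS (open row0); precharges=0
Acc 3: bank1 row2 -> MISS (open row2); precharges=1
Acc 4: bank1 row0 -> MISS (open row0); precharges=2
Acc 5: bank2 row4 -> MISS (open row4); precharges=2
Acc 6: bank0 row1 -> MISS (open row1); precharges=3
Acc 7: bank2 row1 -> MISS (open row1); precharges=4
Acc 8: bank2 row0 -> MISS (open row0); precharges=5
Acc 9: bank2 row1 -> MISS (open row1); precharges=6

Answer: 6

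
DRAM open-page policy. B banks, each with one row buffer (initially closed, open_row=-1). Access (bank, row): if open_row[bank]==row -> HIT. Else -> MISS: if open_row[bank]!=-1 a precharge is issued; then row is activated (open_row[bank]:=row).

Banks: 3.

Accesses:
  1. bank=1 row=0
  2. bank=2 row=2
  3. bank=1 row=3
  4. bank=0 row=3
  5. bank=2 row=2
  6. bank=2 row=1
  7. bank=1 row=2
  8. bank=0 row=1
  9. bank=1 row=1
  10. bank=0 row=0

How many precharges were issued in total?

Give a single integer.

Acc 1: bank1 row0 -> MISS (open row0); precharges=0
Acc 2: bank2 row2 -> MISS (open row2); precharges=0
Acc 3: bank1 row3 -> MISS (open row3); precharges=1
Acc 4: bank0 row3 -> MISS (open row3); precharges=1
Acc 5: bank2 row2 -> HIT
Acc 6: bank2 row1 -> MISS (open row1); precharges=2
Acc 7: bank1 row2 -> MISS (open row2); precharges=3
Acc 8: bank0 row1 -> MISS (open row1); precharges=4
Acc 9: bank1 row1 -> MISS (open row1); precharges=5
Acc 10: bank0 row0 -> MISS (open row0); precharges=6

Answer: 6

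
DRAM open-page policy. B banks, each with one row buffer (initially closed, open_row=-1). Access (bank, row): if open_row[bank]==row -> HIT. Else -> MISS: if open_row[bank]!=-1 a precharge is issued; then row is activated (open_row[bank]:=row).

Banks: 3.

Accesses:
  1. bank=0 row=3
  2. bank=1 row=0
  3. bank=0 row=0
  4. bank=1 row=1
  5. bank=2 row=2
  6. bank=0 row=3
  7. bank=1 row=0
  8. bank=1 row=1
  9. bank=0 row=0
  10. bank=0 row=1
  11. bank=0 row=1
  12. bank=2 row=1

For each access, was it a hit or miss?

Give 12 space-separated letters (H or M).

Acc 1: bank0 row3 -> MISS (open row3); precharges=0
Acc 2: bank1 row0 -> MISS (open row0); precharges=0
Acc 3: bank0 row0 -> MISS (open row0); precharges=1
Acc 4: bank1 row1 -> MISS (open row1); precharges=2
Acc 5: bank2 row2 -> MISS (open row2); precharges=2
Acc 6: bank0 row3 -> MISS (open row3); precharges=3
Acc 7: bank1 row0 -> MISS (open row0); precharges=4
Acc 8: bank1 row1 -> MISS (open row1); precharges=5
Acc 9: bank0 row0 -> MISS (open row0); precharges=6
Acc 10: bank0 row1 -> MISS (open row1); precharges=7
Acc 11: bank0 row1 -> HIT
Acc 12: bank2 row1 -> MISS (open row1); precharges=8

Answer: M M M M M M M M M M H M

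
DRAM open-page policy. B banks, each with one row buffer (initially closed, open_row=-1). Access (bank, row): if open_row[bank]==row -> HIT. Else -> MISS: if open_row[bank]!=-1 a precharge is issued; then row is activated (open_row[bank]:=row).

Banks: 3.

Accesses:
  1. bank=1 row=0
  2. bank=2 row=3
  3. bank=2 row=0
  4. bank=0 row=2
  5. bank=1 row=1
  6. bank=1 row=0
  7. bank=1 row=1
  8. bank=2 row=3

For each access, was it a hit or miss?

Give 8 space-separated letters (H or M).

Acc 1: bank1 row0 -> MISS (open row0); precharges=0
Acc 2: bank2 row3 -> MISS (open row3); precharges=0
Acc 3: bank2 row0 -> MISS (open row0); precharges=1
Acc 4: bank0 row2 -> MISS (open row2); precharges=1
Acc 5: bank1 row1 -> MISS (open row1); precharges=2
Acc 6: bank1 row0 -> MISS (open row0); precharges=3
Acc 7: bank1 row1 -> MISS (open row1); precharges=4
Acc 8: bank2 row3 -> MISS (open row3); precharges=5

Answer: M M M M M M M M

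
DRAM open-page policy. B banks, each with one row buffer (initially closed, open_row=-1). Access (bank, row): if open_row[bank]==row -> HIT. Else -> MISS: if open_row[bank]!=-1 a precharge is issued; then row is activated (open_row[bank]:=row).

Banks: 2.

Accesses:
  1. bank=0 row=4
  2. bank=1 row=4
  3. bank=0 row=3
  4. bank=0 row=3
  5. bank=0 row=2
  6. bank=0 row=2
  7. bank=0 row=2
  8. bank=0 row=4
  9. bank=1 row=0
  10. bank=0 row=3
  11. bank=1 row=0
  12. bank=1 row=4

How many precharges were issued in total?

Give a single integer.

Acc 1: bank0 row4 -> MISS (open row4); precharges=0
Acc 2: bank1 row4 -> MISS (open row4); precharges=0
Acc 3: bank0 row3 -> MISS (open row3); precharges=1
Acc 4: bank0 row3 -> HIT
Acc 5: bank0 row2 -> MISS (open row2); precharges=2
Acc 6: bank0 row2 -> HIT
Acc 7: bank0 row2 -> HIT
Acc 8: bank0 row4 -> MISS (open row4); precharges=3
Acc 9: bank1 row0 -> MISS (open row0); precharges=4
Acc 10: bank0 row3 -> MISS (open row3); precharges=5
Acc 11: bank1 row0 -> HIT
Acc 12: bank1 row4 -> MISS (open row4); precharges=6

Answer: 6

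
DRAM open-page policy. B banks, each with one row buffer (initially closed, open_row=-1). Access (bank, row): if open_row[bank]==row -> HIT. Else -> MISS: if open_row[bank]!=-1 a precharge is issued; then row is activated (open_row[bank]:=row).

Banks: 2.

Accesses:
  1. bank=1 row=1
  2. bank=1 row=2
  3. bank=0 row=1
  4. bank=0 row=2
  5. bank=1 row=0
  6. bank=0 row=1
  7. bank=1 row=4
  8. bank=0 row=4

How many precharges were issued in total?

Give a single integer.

Answer: 6

Derivation:
Acc 1: bank1 row1 -> MISS (open row1); precharges=0
Acc 2: bank1 row2 -> MISS (open row2); precharges=1
Acc 3: bank0 row1 -> MISS (open row1); precharges=1
Acc 4: bank0 row2 -> MISS (open row2); precharges=2
Acc 5: bank1 row0 -> MISS (open row0); precharges=3
Acc 6: bank0 row1 -> MISS (open row1); precharges=4
Acc 7: bank1 row4 -> MISS (open row4); precharges=5
Acc 8: bank0 row4 -> MISS (open row4); precharges=6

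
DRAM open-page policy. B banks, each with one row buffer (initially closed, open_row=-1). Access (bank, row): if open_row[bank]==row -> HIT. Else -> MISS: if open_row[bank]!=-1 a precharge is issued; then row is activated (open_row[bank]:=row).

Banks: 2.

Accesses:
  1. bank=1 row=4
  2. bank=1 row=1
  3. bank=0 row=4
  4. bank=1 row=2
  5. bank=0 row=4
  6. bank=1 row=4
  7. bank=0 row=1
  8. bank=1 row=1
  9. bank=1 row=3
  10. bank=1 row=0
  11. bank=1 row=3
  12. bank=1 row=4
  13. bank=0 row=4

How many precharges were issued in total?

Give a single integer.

Acc 1: bank1 row4 -> MISS (open row4); precharges=0
Acc 2: bank1 row1 -> MISS (open row1); precharges=1
Acc 3: bank0 row4 -> MISS (open row4); precharges=1
Acc 4: bank1 row2 -> MISS (open row2); precharges=2
Acc 5: bank0 row4 -> HIT
Acc 6: bank1 row4 -> MISS (open row4); precharges=3
Acc 7: bank0 row1 -> MISS (open row1); precharges=4
Acc 8: bank1 row1 -> MISS (open row1); precharges=5
Acc 9: bank1 row3 -> MISS (open row3); precharges=6
Acc 10: bank1 row0 -> MISS (open row0); precharges=7
Acc 11: bank1 row3 -> MISS (open row3); precharges=8
Acc 12: bank1 row4 -> MISS (open row4); precharges=9
Acc 13: bank0 row4 -> MISS (open row4); precharges=10

Answer: 10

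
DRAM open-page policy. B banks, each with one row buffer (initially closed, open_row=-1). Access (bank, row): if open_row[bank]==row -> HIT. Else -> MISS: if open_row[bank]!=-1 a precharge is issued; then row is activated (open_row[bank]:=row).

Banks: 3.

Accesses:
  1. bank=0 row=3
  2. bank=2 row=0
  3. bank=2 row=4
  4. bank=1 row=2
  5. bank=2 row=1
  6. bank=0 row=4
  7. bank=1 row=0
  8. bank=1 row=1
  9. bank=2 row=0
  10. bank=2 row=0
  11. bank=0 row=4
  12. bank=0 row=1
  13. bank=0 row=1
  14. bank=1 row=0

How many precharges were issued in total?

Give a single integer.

Answer: 8

Derivation:
Acc 1: bank0 row3 -> MISS (open row3); precharges=0
Acc 2: bank2 row0 -> MISS (open row0); precharges=0
Acc 3: bank2 row4 -> MISS (open row4); precharges=1
Acc 4: bank1 row2 -> MISS (open row2); precharges=1
Acc 5: bank2 row1 -> MISS (open row1); precharges=2
Acc 6: bank0 row4 -> MISS (open row4); precharges=3
Acc 7: bank1 row0 -> MISS (open row0); precharges=4
Acc 8: bank1 row1 -> MISS (open row1); precharges=5
Acc 9: bank2 row0 -> MISS (open row0); precharges=6
Acc 10: bank2 row0 -> HIT
Acc 11: bank0 row4 -> HIT
Acc 12: bank0 row1 -> MISS (open row1); precharges=7
Acc 13: bank0 row1 -> HIT
Acc 14: bank1 row0 -> MISS (open row0); precharges=8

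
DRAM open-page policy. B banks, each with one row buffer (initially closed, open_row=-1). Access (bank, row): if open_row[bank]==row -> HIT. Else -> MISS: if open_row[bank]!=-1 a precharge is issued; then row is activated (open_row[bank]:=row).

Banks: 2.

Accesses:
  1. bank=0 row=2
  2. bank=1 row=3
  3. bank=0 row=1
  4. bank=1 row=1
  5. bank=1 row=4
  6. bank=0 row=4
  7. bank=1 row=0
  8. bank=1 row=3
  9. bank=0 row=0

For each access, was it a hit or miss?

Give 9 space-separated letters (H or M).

Answer: M M M M M M M M M

Derivation:
Acc 1: bank0 row2 -> MISS (open row2); precharges=0
Acc 2: bank1 row3 -> MISS (open row3); precharges=0
Acc 3: bank0 row1 -> MISS (open row1); precharges=1
Acc 4: bank1 row1 -> MISS (open row1); precharges=2
Acc 5: bank1 row4 -> MISS (open row4); precharges=3
Acc 6: bank0 row4 -> MISS (open row4); precharges=4
Acc 7: bank1 row0 -> MISS (open row0); precharges=5
Acc 8: bank1 row3 -> MISS (open row3); precharges=6
Acc 9: bank0 row0 -> MISS (open row0); precharges=7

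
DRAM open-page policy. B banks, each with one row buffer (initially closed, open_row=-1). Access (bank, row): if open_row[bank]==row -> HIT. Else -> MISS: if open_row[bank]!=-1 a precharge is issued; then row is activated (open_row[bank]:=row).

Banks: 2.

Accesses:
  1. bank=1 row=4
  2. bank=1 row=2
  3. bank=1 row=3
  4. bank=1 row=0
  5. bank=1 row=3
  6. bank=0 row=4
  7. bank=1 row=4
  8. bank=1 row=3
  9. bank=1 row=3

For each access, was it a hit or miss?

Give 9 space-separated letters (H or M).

Acc 1: bank1 row4 -> MISS (open row4); precharges=0
Acc 2: bank1 row2 -> MISS (open row2); precharges=1
Acc 3: bank1 row3 -> MISS (open row3); precharges=2
Acc 4: bank1 row0 -> MISS (open row0); precharges=3
Acc 5: bank1 row3 -> MISS (open row3); precharges=4
Acc 6: bank0 row4 -> MISS (open row4); precharges=4
Acc 7: bank1 row4 -> MISS (open row4); precharges=5
Acc 8: bank1 row3 -> MISS (open row3); precharges=6
Acc 9: bank1 row3 -> HIT

Answer: M M M M M M M M H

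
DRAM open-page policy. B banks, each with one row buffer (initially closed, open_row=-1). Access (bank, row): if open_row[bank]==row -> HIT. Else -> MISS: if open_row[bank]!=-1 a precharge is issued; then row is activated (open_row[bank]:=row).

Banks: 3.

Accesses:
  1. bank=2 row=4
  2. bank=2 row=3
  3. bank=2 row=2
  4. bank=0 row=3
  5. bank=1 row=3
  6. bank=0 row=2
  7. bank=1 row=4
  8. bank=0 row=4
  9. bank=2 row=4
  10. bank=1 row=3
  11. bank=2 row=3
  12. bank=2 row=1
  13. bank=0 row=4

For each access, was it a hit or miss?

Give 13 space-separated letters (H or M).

Answer: M M M M M M M M M M M M H

Derivation:
Acc 1: bank2 row4 -> MISS (open row4); precharges=0
Acc 2: bank2 row3 -> MISS (open row3); precharges=1
Acc 3: bank2 row2 -> MISS (open row2); precharges=2
Acc 4: bank0 row3 -> MISS (open row3); precharges=2
Acc 5: bank1 row3 -> MISS (open row3); precharges=2
Acc 6: bank0 row2 -> MISS (open row2); precharges=3
Acc 7: bank1 row4 -> MISS (open row4); precharges=4
Acc 8: bank0 row4 -> MISS (open row4); precharges=5
Acc 9: bank2 row4 -> MISS (open row4); precharges=6
Acc 10: bank1 row3 -> MISS (open row3); precharges=7
Acc 11: bank2 row3 -> MISS (open row3); precharges=8
Acc 12: bank2 row1 -> MISS (open row1); precharges=9
Acc 13: bank0 row4 -> HIT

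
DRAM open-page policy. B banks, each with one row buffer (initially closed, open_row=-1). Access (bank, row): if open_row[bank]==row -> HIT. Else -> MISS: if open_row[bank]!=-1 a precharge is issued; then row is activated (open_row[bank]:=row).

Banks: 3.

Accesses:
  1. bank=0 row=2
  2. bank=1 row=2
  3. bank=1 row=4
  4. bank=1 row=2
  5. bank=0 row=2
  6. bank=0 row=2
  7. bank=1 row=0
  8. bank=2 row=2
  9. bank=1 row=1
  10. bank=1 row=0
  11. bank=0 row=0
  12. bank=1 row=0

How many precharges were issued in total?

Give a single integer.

Acc 1: bank0 row2 -> MISS (open row2); precharges=0
Acc 2: bank1 row2 -> MISS (open row2); precharges=0
Acc 3: bank1 row4 -> MISS (open row4); precharges=1
Acc 4: bank1 row2 -> MISS (open row2); precharges=2
Acc 5: bank0 row2 -> HIT
Acc 6: bank0 row2 -> HIT
Acc 7: bank1 row0 -> MISS (open row0); precharges=3
Acc 8: bank2 row2 -> MISS (open row2); precharges=3
Acc 9: bank1 row1 -> MISS (open row1); precharges=4
Acc 10: bank1 row0 -> MISS (open row0); precharges=5
Acc 11: bank0 row0 -> MISS (open row0); precharges=6
Acc 12: bank1 row0 -> HIT

Answer: 6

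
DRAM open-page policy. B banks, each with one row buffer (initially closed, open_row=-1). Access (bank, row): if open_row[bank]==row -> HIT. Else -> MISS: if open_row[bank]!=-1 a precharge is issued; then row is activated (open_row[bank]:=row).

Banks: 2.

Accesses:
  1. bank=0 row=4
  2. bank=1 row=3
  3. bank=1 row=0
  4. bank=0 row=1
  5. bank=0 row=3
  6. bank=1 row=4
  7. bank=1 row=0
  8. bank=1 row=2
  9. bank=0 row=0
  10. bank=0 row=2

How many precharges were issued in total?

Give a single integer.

Acc 1: bank0 row4 -> MISS (open row4); precharges=0
Acc 2: bank1 row3 -> MISS (open row3); precharges=0
Acc 3: bank1 row0 -> MISS (open row0); precharges=1
Acc 4: bank0 row1 -> MISS (open row1); precharges=2
Acc 5: bank0 row3 -> MISS (open row3); precharges=3
Acc 6: bank1 row4 -> MISS (open row4); precharges=4
Acc 7: bank1 row0 -> MISS (open row0); precharges=5
Acc 8: bank1 row2 -> MISS (open row2); precharges=6
Acc 9: bank0 row0 -> MISS (open row0); precharges=7
Acc 10: bank0 row2 -> MISS (open row2); precharges=8

Answer: 8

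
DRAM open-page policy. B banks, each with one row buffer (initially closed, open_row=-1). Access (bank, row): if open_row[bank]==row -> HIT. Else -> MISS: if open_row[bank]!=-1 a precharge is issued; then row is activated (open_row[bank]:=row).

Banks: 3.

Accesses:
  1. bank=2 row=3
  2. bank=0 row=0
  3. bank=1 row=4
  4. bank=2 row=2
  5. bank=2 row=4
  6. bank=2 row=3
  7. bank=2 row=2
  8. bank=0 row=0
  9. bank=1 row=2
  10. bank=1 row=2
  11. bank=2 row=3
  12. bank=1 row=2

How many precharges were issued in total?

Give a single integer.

Answer: 6

Derivation:
Acc 1: bank2 row3 -> MISS (open row3); precharges=0
Acc 2: bank0 row0 -> MISS (open row0); precharges=0
Acc 3: bank1 row4 -> MISS (open row4); precharges=0
Acc 4: bank2 row2 -> MISS (open row2); precharges=1
Acc 5: bank2 row4 -> MISS (open row4); precharges=2
Acc 6: bank2 row3 -> MISS (open row3); precharges=3
Acc 7: bank2 row2 -> MISS (open row2); precharges=4
Acc 8: bank0 row0 -> HIT
Acc 9: bank1 row2 -> MISS (open row2); precharges=5
Acc 10: bank1 row2 -> HIT
Acc 11: bank2 row3 -> MISS (open row3); precharges=6
Acc 12: bank1 row2 -> HIT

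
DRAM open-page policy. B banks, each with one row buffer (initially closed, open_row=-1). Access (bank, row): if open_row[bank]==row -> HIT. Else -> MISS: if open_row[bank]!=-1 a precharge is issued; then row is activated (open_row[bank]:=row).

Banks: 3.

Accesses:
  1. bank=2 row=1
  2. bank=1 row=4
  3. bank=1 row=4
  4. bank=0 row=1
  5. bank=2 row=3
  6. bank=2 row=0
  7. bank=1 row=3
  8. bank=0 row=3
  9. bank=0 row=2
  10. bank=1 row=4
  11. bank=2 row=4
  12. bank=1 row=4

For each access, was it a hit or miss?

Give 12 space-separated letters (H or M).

Answer: M M H M M M M M M M M H

Derivation:
Acc 1: bank2 row1 -> MISS (open row1); precharges=0
Acc 2: bank1 row4 -> MISS (open row4); precharges=0
Acc 3: bank1 row4 -> HIT
Acc 4: bank0 row1 -> MISS (open row1); precharges=0
Acc 5: bank2 row3 -> MISS (open row3); precharges=1
Acc 6: bank2 row0 -> MISS (open row0); precharges=2
Acc 7: bank1 row3 -> MISS (open row3); precharges=3
Acc 8: bank0 row3 -> MISS (open row3); precharges=4
Acc 9: bank0 row2 -> MISS (open row2); precharges=5
Acc 10: bank1 row4 -> MISS (open row4); precharges=6
Acc 11: bank2 row4 -> MISS (open row4); precharges=7
Acc 12: bank1 row4 -> HIT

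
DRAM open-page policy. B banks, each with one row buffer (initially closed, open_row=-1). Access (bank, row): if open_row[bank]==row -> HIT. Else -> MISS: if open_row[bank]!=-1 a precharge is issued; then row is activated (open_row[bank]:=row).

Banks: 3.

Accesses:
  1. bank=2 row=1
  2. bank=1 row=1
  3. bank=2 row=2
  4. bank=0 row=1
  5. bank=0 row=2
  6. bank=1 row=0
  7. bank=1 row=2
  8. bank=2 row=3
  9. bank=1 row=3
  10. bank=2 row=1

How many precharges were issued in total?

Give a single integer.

Answer: 7

Derivation:
Acc 1: bank2 row1 -> MISS (open row1); precharges=0
Acc 2: bank1 row1 -> MISS (open row1); precharges=0
Acc 3: bank2 row2 -> MISS (open row2); precharges=1
Acc 4: bank0 row1 -> MISS (open row1); precharges=1
Acc 5: bank0 row2 -> MISS (open row2); precharges=2
Acc 6: bank1 row0 -> MISS (open row0); precharges=3
Acc 7: bank1 row2 -> MISS (open row2); precharges=4
Acc 8: bank2 row3 -> MISS (open row3); precharges=5
Acc 9: bank1 row3 -> MISS (open row3); precharges=6
Acc 10: bank2 row1 -> MISS (open row1); precharges=7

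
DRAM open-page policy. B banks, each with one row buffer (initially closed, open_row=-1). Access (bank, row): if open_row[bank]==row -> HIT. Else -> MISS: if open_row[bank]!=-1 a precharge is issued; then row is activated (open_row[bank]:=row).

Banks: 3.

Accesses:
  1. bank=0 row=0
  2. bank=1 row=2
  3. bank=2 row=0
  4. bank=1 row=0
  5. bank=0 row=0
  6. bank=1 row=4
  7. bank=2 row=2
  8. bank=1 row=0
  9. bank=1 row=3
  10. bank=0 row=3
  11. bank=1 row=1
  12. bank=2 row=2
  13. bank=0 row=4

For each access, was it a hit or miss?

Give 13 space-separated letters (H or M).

Acc 1: bank0 row0 -> MISS (open row0); precharges=0
Acc 2: bank1 row2 -> MISS (open row2); precharges=0
Acc 3: bank2 row0 -> MISS (open row0); precharges=0
Acc 4: bank1 row0 -> MISS (open row0); precharges=1
Acc 5: bank0 row0 -> HIT
Acc 6: bank1 row4 -> MISS (open row4); precharges=2
Acc 7: bank2 row2 -> MISS (open row2); precharges=3
Acc 8: bank1 row0 -> MISS (open row0); precharges=4
Acc 9: bank1 row3 -> MISS (open row3); precharges=5
Acc 10: bank0 row3 -> MISS (open row3); precharges=6
Acc 11: bank1 row1 -> MISS (open row1); precharges=7
Acc 12: bank2 row2 -> HIT
Acc 13: bank0 row4 -> MISS (open row4); precharges=8

Answer: M M M M H M M M M M M H M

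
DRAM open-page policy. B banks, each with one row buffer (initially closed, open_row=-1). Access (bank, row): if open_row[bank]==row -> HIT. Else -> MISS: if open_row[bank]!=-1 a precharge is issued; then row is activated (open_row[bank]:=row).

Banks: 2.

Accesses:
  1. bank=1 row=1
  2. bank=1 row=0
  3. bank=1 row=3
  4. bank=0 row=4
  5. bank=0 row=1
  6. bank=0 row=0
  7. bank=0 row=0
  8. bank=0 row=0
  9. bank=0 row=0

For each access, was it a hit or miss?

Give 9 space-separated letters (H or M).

Answer: M M M M M M H H H

Derivation:
Acc 1: bank1 row1 -> MISS (open row1); precharges=0
Acc 2: bank1 row0 -> MISS (open row0); precharges=1
Acc 3: bank1 row3 -> MISS (open row3); precharges=2
Acc 4: bank0 row4 -> MISS (open row4); precharges=2
Acc 5: bank0 row1 -> MISS (open row1); precharges=3
Acc 6: bank0 row0 -> MISS (open row0); precharges=4
Acc 7: bank0 row0 -> HIT
Acc 8: bank0 row0 -> HIT
Acc 9: bank0 row0 -> HIT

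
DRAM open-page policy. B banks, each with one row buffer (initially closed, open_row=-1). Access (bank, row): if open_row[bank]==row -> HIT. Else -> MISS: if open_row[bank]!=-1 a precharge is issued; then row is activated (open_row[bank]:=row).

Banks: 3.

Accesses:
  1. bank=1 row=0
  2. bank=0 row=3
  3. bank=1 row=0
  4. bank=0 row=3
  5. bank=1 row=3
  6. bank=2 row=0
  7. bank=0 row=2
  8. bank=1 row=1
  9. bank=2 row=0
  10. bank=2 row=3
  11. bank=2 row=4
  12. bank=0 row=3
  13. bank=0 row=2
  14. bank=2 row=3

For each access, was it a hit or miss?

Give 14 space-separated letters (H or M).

Acc 1: bank1 row0 -> MISS (open row0); precharges=0
Acc 2: bank0 row3 -> MISS (open row3); precharges=0
Acc 3: bank1 row0 -> HIT
Acc 4: bank0 row3 -> HIT
Acc 5: bank1 row3 -> MISS (open row3); precharges=1
Acc 6: bank2 row0 -> MISS (open row0); precharges=1
Acc 7: bank0 row2 -> MISS (open row2); precharges=2
Acc 8: bank1 row1 -> MISS (open row1); precharges=3
Acc 9: bank2 row0 -> HIT
Acc 10: bank2 row3 -> MISS (open row3); precharges=4
Acc 11: bank2 row4 -> MISS (open row4); precharges=5
Acc 12: bank0 row3 -> MISS (open row3); precharges=6
Acc 13: bank0 row2 -> MISS (open row2); precharges=7
Acc 14: bank2 row3 -> MISS (open row3); precharges=8

Answer: M M H H M M M M H M M M M M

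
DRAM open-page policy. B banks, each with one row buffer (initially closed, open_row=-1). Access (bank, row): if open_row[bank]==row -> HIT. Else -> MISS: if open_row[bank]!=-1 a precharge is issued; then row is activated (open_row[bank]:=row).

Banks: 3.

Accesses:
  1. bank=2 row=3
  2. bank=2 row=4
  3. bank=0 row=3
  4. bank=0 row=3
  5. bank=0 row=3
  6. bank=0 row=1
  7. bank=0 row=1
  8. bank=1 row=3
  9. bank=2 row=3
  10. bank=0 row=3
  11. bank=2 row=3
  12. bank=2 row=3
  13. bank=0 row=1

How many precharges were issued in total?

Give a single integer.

Acc 1: bank2 row3 -> MISS (open row3); precharges=0
Acc 2: bank2 row4 -> MISS (open row4); precharges=1
Acc 3: bank0 row3 -> MISS (open row3); precharges=1
Acc 4: bank0 row3 -> HIT
Acc 5: bank0 row3 -> HIT
Acc 6: bank0 row1 -> MISS (open row1); precharges=2
Acc 7: bank0 row1 -> HIT
Acc 8: bank1 row3 -> MISS (open row3); precharges=2
Acc 9: bank2 row3 -> MISS (open row3); precharges=3
Acc 10: bank0 row3 -> MISS (open row3); precharges=4
Acc 11: bank2 row3 -> HIT
Acc 12: bank2 row3 -> HIT
Acc 13: bank0 row1 -> MISS (open row1); precharges=5

Answer: 5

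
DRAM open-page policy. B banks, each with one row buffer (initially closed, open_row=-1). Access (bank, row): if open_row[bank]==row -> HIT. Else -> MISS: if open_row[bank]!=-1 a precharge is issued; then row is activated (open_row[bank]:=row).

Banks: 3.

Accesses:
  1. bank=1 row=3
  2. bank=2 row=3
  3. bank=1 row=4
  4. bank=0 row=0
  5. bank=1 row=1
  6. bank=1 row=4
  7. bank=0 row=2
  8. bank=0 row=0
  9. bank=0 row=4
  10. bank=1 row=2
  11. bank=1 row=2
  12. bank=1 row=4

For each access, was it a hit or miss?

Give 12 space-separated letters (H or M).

Acc 1: bank1 row3 -> MISS (open row3); precharges=0
Acc 2: bank2 row3 -> MISS (open row3); precharges=0
Acc 3: bank1 row4 -> MISS (open row4); precharges=1
Acc 4: bank0 row0 -> MISS (open row0); precharges=1
Acc 5: bank1 row1 -> MISS (open row1); precharges=2
Acc 6: bank1 row4 -> MISS (open row4); precharges=3
Acc 7: bank0 row2 -> MISS (open row2); precharges=4
Acc 8: bank0 row0 -> MISS (open row0); precharges=5
Acc 9: bank0 row4 -> MISS (open row4); precharges=6
Acc 10: bank1 row2 -> MISS (open row2); precharges=7
Acc 11: bank1 row2 -> HIT
Acc 12: bank1 row4 -> MISS (open row4); precharges=8

Answer: M M M M M M M M M M H M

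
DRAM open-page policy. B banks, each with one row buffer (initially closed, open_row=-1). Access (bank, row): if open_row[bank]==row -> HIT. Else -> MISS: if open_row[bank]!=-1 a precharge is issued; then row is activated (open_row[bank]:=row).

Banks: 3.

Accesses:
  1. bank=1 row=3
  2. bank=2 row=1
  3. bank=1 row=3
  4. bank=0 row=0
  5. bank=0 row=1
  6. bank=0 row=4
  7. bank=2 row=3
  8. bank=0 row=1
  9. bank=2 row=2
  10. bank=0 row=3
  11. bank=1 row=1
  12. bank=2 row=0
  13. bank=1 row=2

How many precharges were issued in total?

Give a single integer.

Answer: 9

Derivation:
Acc 1: bank1 row3 -> MISS (open row3); precharges=0
Acc 2: bank2 row1 -> MISS (open row1); precharges=0
Acc 3: bank1 row3 -> HIT
Acc 4: bank0 row0 -> MISS (open row0); precharges=0
Acc 5: bank0 row1 -> MISS (open row1); precharges=1
Acc 6: bank0 row4 -> MISS (open row4); precharges=2
Acc 7: bank2 row3 -> MISS (open row3); precharges=3
Acc 8: bank0 row1 -> MISS (open row1); precharges=4
Acc 9: bank2 row2 -> MISS (open row2); precharges=5
Acc 10: bank0 row3 -> MISS (open row3); precharges=6
Acc 11: bank1 row1 -> MISS (open row1); precharges=7
Acc 12: bank2 row0 -> MISS (open row0); precharges=8
Acc 13: bank1 row2 -> MISS (open row2); precharges=9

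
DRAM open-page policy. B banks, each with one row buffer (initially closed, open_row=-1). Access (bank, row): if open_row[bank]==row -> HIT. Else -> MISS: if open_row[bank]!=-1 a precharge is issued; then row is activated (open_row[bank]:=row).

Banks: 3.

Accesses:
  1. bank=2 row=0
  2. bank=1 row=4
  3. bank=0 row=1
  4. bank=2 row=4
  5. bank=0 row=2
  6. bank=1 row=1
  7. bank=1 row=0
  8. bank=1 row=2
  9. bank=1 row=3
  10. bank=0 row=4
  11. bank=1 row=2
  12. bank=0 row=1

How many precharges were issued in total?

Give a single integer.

Answer: 9

Derivation:
Acc 1: bank2 row0 -> MISS (open row0); precharges=0
Acc 2: bank1 row4 -> MISS (open row4); precharges=0
Acc 3: bank0 row1 -> MISS (open row1); precharges=0
Acc 4: bank2 row4 -> MISS (open row4); precharges=1
Acc 5: bank0 row2 -> MISS (open row2); precharges=2
Acc 6: bank1 row1 -> MISS (open row1); precharges=3
Acc 7: bank1 row0 -> MISS (open row0); precharges=4
Acc 8: bank1 row2 -> MISS (open row2); precharges=5
Acc 9: bank1 row3 -> MISS (open row3); precharges=6
Acc 10: bank0 row4 -> MISS (open row4); precharges=7
Acc 11: bank1 row2 -> MISS (open row2); precharges=8
Acc 12: bank0 row1 -> MISS (open row1); precharges=9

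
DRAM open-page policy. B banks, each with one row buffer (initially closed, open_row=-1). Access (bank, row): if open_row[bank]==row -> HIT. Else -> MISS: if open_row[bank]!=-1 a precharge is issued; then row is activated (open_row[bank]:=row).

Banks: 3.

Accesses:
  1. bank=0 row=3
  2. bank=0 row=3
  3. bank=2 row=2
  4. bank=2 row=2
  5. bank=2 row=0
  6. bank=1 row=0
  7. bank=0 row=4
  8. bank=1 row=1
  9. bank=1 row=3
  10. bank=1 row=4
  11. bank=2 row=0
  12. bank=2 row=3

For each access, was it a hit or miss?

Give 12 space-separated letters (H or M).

Acc 1: bank0 row3 -> MISS (open row3); precharges=0
Acc 2: bank0 row3 -> HIT
Acc 3: bank2 row2 -> MISS (open row2); precharges=0
Acc 4: bank2 row2 -> HIT
Acc 5: bank2 row0 -> MISS (open row0); precharges=1
Acc 6: bank1 row0 -> MISS (open row0); precharges=1
Acc 7: bank0 row4 -> MISS (open row4); precharges=2
Acc 8: bank1 row1 -> MISS (open row1); precharges=3
Acc 9: bank1 row3 -> MISS (open row3); precharges=4
Acc 10: bank1 row4 -> MISS (open row4); precharges=5
Acc 11: bank2 row0 -> HIT
Acc 12: bank2 row3 -> MISS (open row3); precharges=6

Answer: M H M H M M M M M M H M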